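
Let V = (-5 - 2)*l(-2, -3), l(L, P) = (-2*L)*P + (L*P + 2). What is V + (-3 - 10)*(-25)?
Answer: 353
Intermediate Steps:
l(L, P) = 2 - L*P (l(L, P) = -2*L*P + (2 + L*P) = 2 - L*P)
V = 28 (V = (-5 - 2)*(2 - 1*(-2)*(-3)) = -7*(2 - 6) = -7*(-4) = 28)
V + (-3 - 10)*(-25) = 28 + (-3 - 10)*(-25) = 28 - 13*(-25) = 28 + 325 = 353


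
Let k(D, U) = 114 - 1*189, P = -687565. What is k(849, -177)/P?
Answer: 15/137513 ≈ 0.00010908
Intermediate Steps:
k(D, U) = -75 (k(D, U) = 114 - 189 = -75)
k(849, -177)/P = -75/(-687565) = -75*(-1/687565) = 15/137513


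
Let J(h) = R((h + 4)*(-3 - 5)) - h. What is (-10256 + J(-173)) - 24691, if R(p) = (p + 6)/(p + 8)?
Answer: -23645641/680 ≈ -34773.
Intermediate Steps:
R(p) = (6 + p)/(8 + p)
J(h) = -h + (-26 - 8*h)/(-24 - 8*h) (J(h) = (6 + (h + 4)*(-3 - 5))/(8 + (h + 4)*(-3 - 5)) - h = (6 + (4 + h)*(-8))/(8 + (4 + h)*(-8)) - h = (6 + (-32 - 8*h))/(8 + (-32 - 8*h)) - h = (-26 - 8*h)/(-24 - 8*h) - h = -h + (-26 - 8*h)/(-24 - 8*h))
(-10256 + J(-173)) - 24691 = (-10256 + (13/4 - 1*(-173)**2 - 2*(-173))/(3 - 173)) - 24691 = (-10256 + (13/4 - 1*29929 + 346)/(-170)) - 24691 = (-10256 - (13/4 - 29929 + 346)/170) - 24691 = (-10256 - 1/170*(-118319/4)) - 24691 = (-10256 + 118319/680) - 24691 = -6855761/680 - 24691 = -23645641/680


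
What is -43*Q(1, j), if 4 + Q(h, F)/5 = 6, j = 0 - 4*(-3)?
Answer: -430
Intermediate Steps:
j = 12 (j = 0 + 12 = 12)
Q(h, F) = 10 (Q(h, F) = -20 + 5*6 = -20 + 30 = 10)
-43*Q(1, j) = -43*10 = -430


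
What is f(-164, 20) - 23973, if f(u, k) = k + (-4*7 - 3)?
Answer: -23984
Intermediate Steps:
f(u, k) = -31 + k (f(u, k) = k + (-28 - 3) = k - 31 = -31 + k)
f(-164, 20) - 23973 = (-31 + 20) - 23973 = -11 - 23973 = -23984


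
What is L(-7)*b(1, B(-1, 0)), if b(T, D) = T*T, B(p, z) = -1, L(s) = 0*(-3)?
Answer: 0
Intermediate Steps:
L(s) = 0
b(T, D) = T**2
L(-7)*b(1, B(-1, 0)) = 0*1**2 = 0*1 = 0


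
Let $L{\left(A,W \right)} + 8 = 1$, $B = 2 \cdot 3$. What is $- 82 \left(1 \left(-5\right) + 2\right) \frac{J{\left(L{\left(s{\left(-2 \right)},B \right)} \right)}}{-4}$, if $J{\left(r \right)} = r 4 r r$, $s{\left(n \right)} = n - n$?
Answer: $84378$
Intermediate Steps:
$s{\left(n \right)} = 0$
$B = 6$
$L{\left(A,W \right)} = -7$ ($L{\left(A,W \right)} = -8 + 1 = -7$)
$J{\left(r \right)} = 4 r^{3}$ ($J{\left(r \right)} = 4 r r^{2} = 4 r^{3}$)
$- 82 \left(1 \left(-5\right) + 2\right) \frac{J{\left(L{\left(s{\left(-2 \right)},B \right)} \right)}}{-4} = - 82 \left(1 \left(-5\right) + 2\right) \frac{4 \left(-7\right)^{3}}{-4} = - 82 \left(-5 + 2\right) 4 \left(-343\right) \left(- \frac{1}{4}\right) = - 82 \left(- 3 \left(\left(-1372\right) \left(- \frac{1}{4}\right)\right)\right) = - 82 \left(\left(-3\right) 343\right) = \left(-82\right) \left(-1029\right) = 84378$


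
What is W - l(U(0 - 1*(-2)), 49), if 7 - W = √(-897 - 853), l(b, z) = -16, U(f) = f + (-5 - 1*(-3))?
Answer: 23 - 5*I*√70 ≈ 23.0 - 41.833*I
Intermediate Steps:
U(f) = -2 + f (U(f) = f + (-5 + 3) = f - 2 = -2 + f)
W = 7 - 5*I*√70 (W = 7 - √(-897 - 853) = 7 - √(-1750) = 7 - 5*I*√70 ≈ 7.0 - 41.833*I)
W - l(U(0 - 1*(-2)), 49) = (7 - 5*I*√70) - 1*(-16) = (7 - 5*I*√70) + 16 = 23 - 5*I*√70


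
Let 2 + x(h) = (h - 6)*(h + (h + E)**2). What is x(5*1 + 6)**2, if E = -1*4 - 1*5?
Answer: 5329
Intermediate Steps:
E = -9 (E = -4 - 5 = -9)
x(h) = -2 + (-6 + h)*(h + (-9 + h)**2) (x(h) = -2 + (h - 6)*(h + (h - 9)**2) = -2 + (-6 + h)*(h + (-9 + h)**2))
x(5*1 + 6)**2 = (-488 + (5*1 + 6)**3 - 23*(5*1 + 6)**2 + 183*(5*1 + 6))**2 = (-488 + (5 + 6)**3 - 23*(5 + 6)**2 + 183*(5 + 6))**2 = (-488 + 11**3 - 23*11**2 + 183*11)**2 = (-488 + 1331 - 23*121 + 2013)**2 = (-488 + 1331 - 2783 + 2013)**2 = 73**2 = 5329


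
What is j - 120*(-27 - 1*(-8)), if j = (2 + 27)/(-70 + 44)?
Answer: 59251/26 ≈ 2278.9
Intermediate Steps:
j = -29/26 (j = 29/(-26) = 29*(-1/26) = -29/26 ≈ -1.1154)
j - 120*(-27 - 1*(-8)) = -29/26 - 120*(-27 - 1*(-8)) = -29/26 - 120*(-27 + 8) = -29/26 - 120*(-19) = -29/26 + 2280 = 59251/26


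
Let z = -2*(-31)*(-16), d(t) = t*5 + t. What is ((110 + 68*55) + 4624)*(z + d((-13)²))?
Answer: 186428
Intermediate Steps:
d(t) = 6*t (d(t) = 5*t + t = 6*t)
z = -992 (z = 62*(-16) = -992)
((110 + 68*55) + 4624)*(z + d((-13)²)) = ((110 + 68*55) + 4624)*(-992 + 6*(-13)²) = ((110 + 3740) + 4624)*(-992 + 6*169) = (3850 + 4624)*(-992 + 1014) = 8474*22 = 186428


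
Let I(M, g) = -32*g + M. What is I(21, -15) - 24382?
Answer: -23881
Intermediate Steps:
I(M, g) = M - 32*g
I(21, -15) - 24382 = (21 - 32*(-15)) - 24382 = (21 + 480) - 24382 = 501 - 24382 = -23881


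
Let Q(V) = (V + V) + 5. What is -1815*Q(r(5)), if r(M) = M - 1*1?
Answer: -23595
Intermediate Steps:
r(M) = -1 + M (r(M) = M - 1 = -1 + M)
Q(V) = 5 + 2*V (Q(V) = 2*V + 5 = 5 + 2*V)
-1815*Q(r(5)) = -1815*(5 + 2*(-1 + 5)) = -1815*(5 + 2*4) = -1815*(5 + 8) = -1815*13 = -23595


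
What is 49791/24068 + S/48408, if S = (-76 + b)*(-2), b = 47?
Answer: 150729917/72817734 ≈ 2.0700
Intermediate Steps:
S = 58 (S = (-76 + 47)*(-2) = -29*(-2) = 58)
49791/24068 + S/48408 = 49791/24068 + 58/48408 = 49791*(1/24068) + 58*(1/48408) = 49791/24068 + 29/24204 = 150729917/72817734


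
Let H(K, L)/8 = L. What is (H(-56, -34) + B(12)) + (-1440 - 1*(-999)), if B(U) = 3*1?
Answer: -710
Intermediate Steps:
H(K, L) = 8*L
B(U) = 3
(H(-56, -34) + B(12)) + (-1440 - 1*(-999)) = (8*(-34) + 3) + (-1440 - 1*(-999)) = (-272 + 3) + (-1440 + 999) = -269 - 441 = -710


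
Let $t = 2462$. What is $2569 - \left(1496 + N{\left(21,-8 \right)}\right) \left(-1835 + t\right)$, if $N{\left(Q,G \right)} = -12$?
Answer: $-927899$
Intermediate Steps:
$2569 - \left(1496 + N{\left(21,-8 \right)}\right) \left(-1835 + t\right) = 2569 - \left(1496 - 12\right) \left(-1835 + 2462\right) = 2569 - 1484 \cdot 627 = 2569 - 930468 = -927899$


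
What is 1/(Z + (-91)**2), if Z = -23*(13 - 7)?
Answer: 1/8143 ≈ 0.00012280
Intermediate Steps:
Z = -138 (Z = -23*6 = -138)
1/(Z + (-91)**2) = 1/(-138 + (-91)**2) = 1/(-138 + 8281) = 1/8143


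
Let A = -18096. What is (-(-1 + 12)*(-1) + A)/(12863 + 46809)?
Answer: -18085/59672 ≈ -0.30307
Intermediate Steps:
(-(-1 + 12)*(-1) + A)/(12863 + 46809) = (-(-1 + 12)*(-1) - 18096)/(12863 + 46809) = (-1*11*(-1) - 18096)/59672 = (-11*(-1) - 18096)*(1/59672) = (11 - 18096)*(1/59672) = -18085*1/59672 = -18085/59672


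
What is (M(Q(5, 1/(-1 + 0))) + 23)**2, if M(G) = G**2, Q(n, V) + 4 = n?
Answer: 576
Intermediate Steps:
Q(n, V) = -4 + n
(M(Q(5, 1/(-1 + 0))) + 23)**2 = ((-4 + 5)**2 + 23)**2 = (1**2 + 23)**2 = (1 + 23)**2 = 24**2 = 576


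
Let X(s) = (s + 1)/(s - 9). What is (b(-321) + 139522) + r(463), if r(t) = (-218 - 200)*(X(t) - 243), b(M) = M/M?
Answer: 54632043/227 ≈ 2.4067e+5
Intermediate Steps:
X(s) = (1 + s)/(-9 + s)
b(M) = 1
r(t) = 101574 - 418*(1 + t)/(-9 + t) (r(t) = (-218 - 200)*((1 + t)/(-9 + t) - 243) = -418*(-243 + (1 + t)/(-9 + t)) = 101574 - 418*(1 + t)/(-9 + t))
(b(-321) + 139522) + r(463) = (1 + 139522) + 836*(-1094 + 121*463)/(-9 + 463) = 139523 + 836*(-1094 + 56023)/454 = 139523 + 836*(1/454)*54929 = 139523 + 22960322/227 = 54632043/227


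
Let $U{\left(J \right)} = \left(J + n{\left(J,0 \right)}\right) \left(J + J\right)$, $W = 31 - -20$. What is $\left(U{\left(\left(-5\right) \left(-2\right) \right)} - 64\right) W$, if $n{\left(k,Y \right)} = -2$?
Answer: $4896$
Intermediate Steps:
$W = 51$ ($W = 31 + 20 = 51$)
$U{\left(J \right)} = 2 J \left(-2 + J\right)$ ($U{\left(J \right)} = \left(J - 2\right) \left(J + J\right) = \left(-2 + J\right) 2 J = 2 J \left(-2 + J\right)$)
$\left(U{\left(\left(-5\right) \left(-2\right) \right)} - 64\right) W = \left(2 \left(\left(-5\right) \left(-2\right)\right) \left(-2 - -10\right) - 64\right) 51 = \left(2 \cdot 10 \left(-2 + 10\right) - 64\right) 51 = \left(2 \cdot 10 \cdot 8 - 64\right) 51 = \left(160 - 64\right) 51 = 96 \cdot 51 = 4896$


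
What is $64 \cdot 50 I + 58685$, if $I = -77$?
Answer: $-187715$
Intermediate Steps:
$64 \cdot 50 I + 58685 = 64 \cdot 50 \left(-77\right) + 58685 = 3200 \left(-77\right) + 58685 = -246400 + 58685 = -187715$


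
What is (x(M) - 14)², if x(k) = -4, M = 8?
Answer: 324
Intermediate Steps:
(x(M) - 14)² = (-4 - 14)² = (-18)² = 324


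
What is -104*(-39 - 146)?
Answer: 19240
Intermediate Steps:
-104*(-39 - 146) = -104*(-185) = 19240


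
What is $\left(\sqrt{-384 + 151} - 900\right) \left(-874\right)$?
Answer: $786600 - 874 i \sqrt{233} \approx 7.866 \cdot 10^{5} - 13341.0 i$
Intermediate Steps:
$\left(\sqrt{-384 + 151} - 900\right) \left(-874\right) = \left(\sqrt{-233} - 900\right) \left(-874\right) = \left(i \sqrt{233} - 900\right) \left(-874\right) = \left(-900 + i \sqrt{233}\right) \left(-874\right) = 786600 - 874 i \sqrt{233}$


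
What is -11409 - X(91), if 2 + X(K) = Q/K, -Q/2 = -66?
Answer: -1038169/91 ≈ -11408.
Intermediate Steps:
Q = 132 (Q = -2*(-66) = 132)
X(K) = -2 + 132/K
-11409 - X(91) = -11409 - (-2 + 132/91) = -11409 - 1*(-50/91) = -11409 + 50/91 = -1038169/91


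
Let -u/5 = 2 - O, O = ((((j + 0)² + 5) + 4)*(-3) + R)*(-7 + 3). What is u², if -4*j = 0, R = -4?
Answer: 372100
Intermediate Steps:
j = 0 (j = -¼*0 = 0)
O = 124 (O = ((((0 + 0)² + 5) + 4)*(-3) - 4)*(-7 + 3) = (((0² + 5) + 4)*(-3) - 4)*(-4) = (((0 + 5) + 4)*(-3) - 4)*(-4) = ((5 + 4)*(-3) - 4)*(-4) = (9*(-3) - 4)*(-4) = (-27 - 4)*(-4) = -31*(-4) = 124)
u = 610 (u = -5*(2 - 1*124) = -5*(2 - 124) = -5*(-122) = 610)
u² = 610² = 372100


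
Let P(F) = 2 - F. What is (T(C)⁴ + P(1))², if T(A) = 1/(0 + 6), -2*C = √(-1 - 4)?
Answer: 1682209/1679616 ≈ 1.0015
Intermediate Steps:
C = -I*√5/2 (C = -√(-1 - 4)/2 = -I*√5/2 ≈ -1.118*I)
T(A) = ⅙ (T(A) = 1/6 = ⅙)
(T(C)⁴ + P(1))² = ((⅙)⁴ + (2 - 1*1))² = (1/1296 + (2 - 1))² = (1/1296 + 1)² = (1297/1296)² = 1682209/1679616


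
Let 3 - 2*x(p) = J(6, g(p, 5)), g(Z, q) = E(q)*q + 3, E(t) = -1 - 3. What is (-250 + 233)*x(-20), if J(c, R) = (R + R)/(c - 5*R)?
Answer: -5219/182 ≈ -28.676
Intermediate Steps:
E(t) = -4
g(Z, q) = 3 - 4*q (g(Z, q) = -4*q + 3 = 3 - 4*q)
J(c, R) = 2*R/(c - 5*R) (J(c, R) = (2*R)/(c - 5*R) = 2*R/(c - 5*R))
x(p) = 307/182 (x(p) = 3/2 - (3 - 4*5)/(6 - 5*(3 - 4*5)) = 3/2 - (3 - 20)/(6 - 5*(3 - 20)) = 3/2 - (-17)/(6 - 5*(-17)) = 3/2 - (-17)/(6 + 85) = 3/2 - (-17)/91 = 3/2 - 1/2*(-34/91) = 3/2 + 17/91 = 307/182)
(-250 + 233)*x(-20) = (-250 + 233)*(307/182) = -17*307/182 = -5219/182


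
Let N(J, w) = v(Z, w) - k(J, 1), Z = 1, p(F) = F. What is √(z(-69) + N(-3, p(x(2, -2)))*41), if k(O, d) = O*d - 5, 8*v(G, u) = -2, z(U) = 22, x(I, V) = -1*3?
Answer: 3*√151/2 ≈ 18.432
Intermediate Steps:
x(I, V) = -3
v(G, u) = -¼ (v(G, u) = (⅛)*(-2) = -¼)
k(O, d) = -5 + O*d
N(J, w) = 19/4 - J (N(J, w) = -¼ - (-5 + J*1) = -¼ - (-5 + J) = -¼ + (5 - J) = 19/4 - J)
√(z(-69) + N(-3, p(x(2, -2)))*41) = √(22 + (19/4 - 1*(-3))*41) = √(22 + (19/4 + 3)*41) = √(22 + (31/4)*41) = √(22 + 1271/4) = √(1359/4) = 3*√151/2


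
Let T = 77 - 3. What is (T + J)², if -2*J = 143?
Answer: 25/4 ≈ 6.2500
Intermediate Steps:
J = -143/2 (J = -½*143 = -143/2 ≈ -71.500)
T = 74
(T + J)² = (74 - 143/2)² = (5/2)² = 25/4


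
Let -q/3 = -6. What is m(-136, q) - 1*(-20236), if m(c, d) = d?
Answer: 20254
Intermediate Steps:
q = 18 (q = -3*(-6) = 18)
m(-136, q) - 1*(-20236) = 18 - 1*(-20236) = 18 + 20236 = 20254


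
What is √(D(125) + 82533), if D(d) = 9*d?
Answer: √83658 ≈ 289.24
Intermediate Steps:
√(D(125) + 82533) = √(9*125 + 82533) = √(1125 + 82533) = √83658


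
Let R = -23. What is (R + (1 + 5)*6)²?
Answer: 169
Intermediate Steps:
(R + (1 + 5)*6)² = (-23 + (1 + 5)*6)² = (-23 + 6*6)² = (-23 + 36)² = 13² = 169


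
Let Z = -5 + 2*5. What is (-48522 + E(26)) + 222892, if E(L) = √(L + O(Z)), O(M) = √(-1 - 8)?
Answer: 174370 + √(26 + 3*I) ≈ 1.7438e+5 + 0.29369*I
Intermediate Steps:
Z = 5 (Z = -5 + 10 = 5)
O(M) = 3*I (O(M) = √(-9) = 3*I)
E(L) = √(L + 3*I)
(-48522 + E(26)) + 222892 = (-48522 + √(26 + 3*I)) + 222892 = 174370 + √(26 + 3*I)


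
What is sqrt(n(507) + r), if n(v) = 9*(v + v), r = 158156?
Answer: sqrt(167282) ≈ 409.00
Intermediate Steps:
n(v) = 18*v (n(v) = 9*(2*v) = 18*v)
sqrt(n(507) + r) = sqrt(18*507 + 158156) = sqrt(9126 + 158156) = sqrt(167282)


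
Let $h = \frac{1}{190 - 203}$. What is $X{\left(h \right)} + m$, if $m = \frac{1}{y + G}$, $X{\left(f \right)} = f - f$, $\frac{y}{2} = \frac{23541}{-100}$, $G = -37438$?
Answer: $- \frac{50}{1895441} \approx -2.6379 \cdot 10^{-5}$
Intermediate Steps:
$y = - \frac{23541}{50}$ ($y = 2 \frac{23541}{-100} = 2 \cdot 23541 \left(- \frac{1}{100}\right) = 2 \left(- \frac{23541}{100}\right) = - \frac{23541}{50} \approx -470.82$)
$h = - \frac{1}{13}$ ($h = \frac{1}{-13} = - \frac{1}{13} \approx -0.076923$)
$X{\left(f \right)} = 0$
$m = - \frac{50}{1895441}$ ($m = \frac{1}{- \frac{23541}{50} - 37438} = \frac{1}{- \frac{1895441}{50}} = - \frac{50}{1895441} \approx -2.6379 \cdot 10^{-5}$)
$X{\left(h \right)} + m = 0 - \frac{50}{1895441} = - \frac{50}{1895441}$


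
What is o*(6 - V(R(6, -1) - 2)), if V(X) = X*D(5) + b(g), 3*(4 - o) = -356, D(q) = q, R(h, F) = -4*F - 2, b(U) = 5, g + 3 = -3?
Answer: 368/3 ≈ 122.67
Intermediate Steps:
g = -6 (g = -3 - 3 = -6)
R(h, F) = -2 - 4*F
o = 368/3 (o = 4 - ⅓*(-356) = 4 + 356/3 = 368/3 ≈ 122.67)
V(X) = 5 + 5*X (V(X) = X*5 + 5 = 5*X + 5 = 5 + 5*X)
o*(6 - V(R(6, -1) - 2)) = 368*(6 - (5 + 5*((-2 - 4*(-1)) - 2)))/3 = 368*(6 - (5 + 5*((-2 + 4) - 2)))/3 = 368*(6 - (5 + 5*(2 - 2)))/3 = 368*(6 - (5 + 5*0))/3 = 368*(6 - (5 + 0))/3 = 368*(6 - 1*5)/3 = 368*(6 - 5)/3 = (368/3)*1 = 368/3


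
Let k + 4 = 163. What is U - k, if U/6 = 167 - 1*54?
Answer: 519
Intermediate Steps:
k = 159 (k = -4 + 163 = 159)
U = 678 (U = 6*(167 - 1*54) = 6*(167 - 54) = 6*113 = 678)
U - k = 678 - 1*159 = 678 - 159 = 519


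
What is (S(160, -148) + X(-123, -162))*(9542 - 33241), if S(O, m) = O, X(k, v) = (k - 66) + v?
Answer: 4526509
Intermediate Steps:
X(k, v) = -66 + k + v (X(k, v) = (-66 + k) + v = -66 + k + v)
(S(160, -148) + X(-123, -162))*(9542 - 33241) = (160 + (-66 - 123 - 162))*(9542 - 33241) = (160 - 351)*(-23699) = -191*(-23699) = 4526509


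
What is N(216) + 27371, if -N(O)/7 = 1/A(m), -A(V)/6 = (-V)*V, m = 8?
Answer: 10510457/384 ≈ 27371.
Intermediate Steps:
A(V) = 6*V² (A(V) = -6*(-V)*V = -(-6)*V² = 6*V²)
N(O) = -7/384 (N(O) = -7/(6*8²) = -7/(6*64) = -7/384)
N(216) + 27371 = -7/384 + 27371 = 10510457/384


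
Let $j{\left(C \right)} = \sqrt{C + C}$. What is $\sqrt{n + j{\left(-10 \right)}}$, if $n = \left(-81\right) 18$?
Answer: $\sqrt{-1458 + 2 i \sqrt{5}} \approx 0.0586 + 38.184 i$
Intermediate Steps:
$j{\left(C \right)} = \sqrt{2} \sqrt{C}$ ($j{\left(C \right)} = \sqrt{2 C} = \sqrt{2} \sqrt{C}$)
$n = -1458$
$\sqrt{n + j{\left(-10 \right)}} = \sqrt{-1458 + \sqrt{2} \sqrt{-10}} = \sqrt{-1458 + \sqrt{2} i \sqrt{10}} = \sqrt{-1458 + 2 i \sqrt{5}}$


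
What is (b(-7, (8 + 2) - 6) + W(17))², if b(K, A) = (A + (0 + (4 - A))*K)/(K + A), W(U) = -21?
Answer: 4489/9 ≈ 498.78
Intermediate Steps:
b(K, A) = (A + K*(4 - A))/(A + K) (b(K, A) = (A + (4 - A)*K)/(A + K) = (A + K*(4 - A))/(A + K))
(b(-7, (8 + 2) - 6) + W(17))² = ((((8 + 2) - 6) + 4*(-7) - 1*((8 + 2) - 6)*(-7))/(((8 + 2) - 6) - 7) - 21)² = (((10 - 6) - 28 - 1*(10 - 6)*(-7))/((10 - 6) - 7) - 21)² = ((4 - 28 - 1*4*(-7))/(4 - 7) - 21)² = ((4 - 28 + 28)/(-3) - 21)² = (-⅓*4 - 21)² = (-4/3 - 21)² = (-67/3)² = 4489/9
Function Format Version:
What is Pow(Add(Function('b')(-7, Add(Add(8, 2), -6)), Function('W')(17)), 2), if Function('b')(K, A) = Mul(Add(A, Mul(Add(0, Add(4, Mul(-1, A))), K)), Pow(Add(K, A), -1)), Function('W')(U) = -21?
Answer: Rational(4489, 9) ≈ 498.78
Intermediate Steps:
Function('b')(K, A) = Mul(Pow(Add(A, K), -1), Add(A, Mul(K, Add(4, Mul(-1, A))))) (Function('b')(K, A) = Mul(Add(A, Mul(Add(4, Mul(-1, A)), K)), Pow(Add(A, K), -1)) = Mul(Add(A, Mul(K, Add(4, Mul(-1, A)))), Pow(Add(A, K), -1)) = Mul(Pow(Add(A, K), -1), Add(A, Mul(K, Add(4, Mul(-1, A))))))
Pow(Add(Function('b')(-7, Add(Add(8, 2), -6)), Function('W')(17)), 2) = Pow(Add(Mul(Pow(Add(Add(Add(8, 2), -6), -7), -1), Add(Add(Add(8, 2), -6), Mul(4, -7), Mul(-1, Add(Add(8, 2), -6), -7))), -21), 2) = Pow(Add(Mul(Pow(Add(Add(10, -6), -7), -1), Add(Add(10, -6), -28, Mul(-1, Add(10, -6), -7))), -21), 2) = Pow(Add(Mul(Pow(Add(4, -7), -1), Add(4, -28, Mul(-1, 4, -7))), -21), 2) = Pow(Add(Mul(Pow(-3, -1), Add(4, -28, 28)), -21), 2) = Pow(Add(Mul(Rational(-1, 3), 4), -21), 2) = Pow(Add(Rational(-4, 3), -21), 2) = Pow(Rational(-67, 3), 2) = Rational(4489, 9)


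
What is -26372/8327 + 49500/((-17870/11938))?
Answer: -492115370464/14880349 ≈ -33072.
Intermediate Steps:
-26372/8327 + 49500/((-17870/11938)) = -26372*1/8327 + 49500/((-17870*1/11938)) = -26372/8327 + 49500/(-8935/5969) = -26372/8327 + 49500*(-5969/8935) = -26372/8327 - 59093100/1787 = -492115370464/14880349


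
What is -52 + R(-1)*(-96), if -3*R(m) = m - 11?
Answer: -436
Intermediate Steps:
R(m) = 11/3 - m/3 (R(m) = -(m - 11)/3 = -(-11 + m)/3 = 11/3 - m/3)
-52 + R(-1)*(-96) = -52 + (11/3 - ⅓*(-1))*(-96) = -52 + (11/3 + ⅓)*(-96) = -52 + 4*(-96) = -52 - 384 = -436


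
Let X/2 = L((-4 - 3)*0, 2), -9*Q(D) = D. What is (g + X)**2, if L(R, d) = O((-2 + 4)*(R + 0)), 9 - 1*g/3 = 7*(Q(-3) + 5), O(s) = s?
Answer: 7225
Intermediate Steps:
Q(D) = -D/9
g = -85 (g = 27 - 21*(-1/9*(-3) + 5) = 27 - 21*(1/3 + 5) = 27 - 21*16/3 = 27 - 3*112/3 = 27 - 112 = -85)
L(R, d) = 2*R (L(R, d) = (-2 + 4)*(R + 0) = 2*R)
X = 0 (X = 2*(2*((-4 - 3)*0)) = 2*(2*(-7*0)) = 2*(2*0) = 2*0 = 0)
(g + X)**2 = (-85 + 0)**2 = (-85)**2 = 7225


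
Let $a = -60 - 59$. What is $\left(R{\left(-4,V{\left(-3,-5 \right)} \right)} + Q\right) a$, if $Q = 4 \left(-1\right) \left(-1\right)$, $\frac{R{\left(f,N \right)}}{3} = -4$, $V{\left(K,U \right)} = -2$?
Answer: $952$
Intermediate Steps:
$R{\left(f,N \right)} = -12$ ($R{\left(f,N \right)} = 3 \left(-4\right) = -12$)
$a = -119$
$Q = 4$ ($Q = \left(-4\right) \left(-1\right) = 4$)
$\left(R{\left(-4,V{\left(-3,-5 \right)} \right)} + Q\right) a = \left(-12 + 4\right) \left(-119\right) = \left(-8\right) \left(-119\right) = 952$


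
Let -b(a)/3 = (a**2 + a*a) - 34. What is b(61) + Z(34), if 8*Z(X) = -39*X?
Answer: -89559/4 ≈ -22390.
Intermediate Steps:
Z(X) = -39*X/8 (Z(X) = (-39*X)/8 = -39*X/8)
b(a) = 102 - 6*a**2 (b(a) = -3*((a**2 + a*a) - 34) = -3*((a**2 + a**2) - 34) = -3*(2*a**2 - 34) = -3*(-34 + 2*a**2) = 102 - 6*a**2)
b(61) + Z(34) = (102 - 6*61**2) - 39/8*34 = (102 - 6*3721) - 663/4 = (102 - 22326) - 663/4 = -22224 - 663/4 = -89559/4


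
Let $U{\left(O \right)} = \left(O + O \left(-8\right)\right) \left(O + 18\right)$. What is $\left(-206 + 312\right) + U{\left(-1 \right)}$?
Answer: $225$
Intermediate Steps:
$U{\left(O \right)} = - 7 O \left(18 + O\right)$ ($U{\left(O \right)} = \left(O - 8 O\right) \left(18 + O\right) = - 7 O \left(18 + O\right)$)
$\left(-206 + 312\right) + U{\left(-1 \right)} = \left(-206 + 312\right) - - 7 \left(18 - 1\right) = 106 - \left(-7\right) 17 = 106 + 119 = 225$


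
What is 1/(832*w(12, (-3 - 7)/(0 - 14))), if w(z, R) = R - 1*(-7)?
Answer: 7/44928 ≈ 0.00015580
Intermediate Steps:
w(z, R) = 7 + R (w(z, R) = R + 7 = 7 + R)
1/(832*w(12, (-3 - 7)/(0 - 14))) = 1/(832*(7 + (-3 - 7)/(0 - 14))) = 1/(832*(7 - 10/(-14))) = 1/(832*(7 - 10*(-1/14))) = 1/(832*(7 + 5/7)) = 1/(832*(54/7)) = (1/832)*(7/54) = 7/44928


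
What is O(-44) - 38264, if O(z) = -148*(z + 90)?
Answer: -45072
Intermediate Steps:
O(z) = -13320 - 148*z (O(z) = -148*(90 + z) = -13320 - 148*z)
O(-44) - 38264 = (-13320 - 148*(-44)) - 38264 = (-13320 + 6512) - 38264 = -6808 - 38264 = -45072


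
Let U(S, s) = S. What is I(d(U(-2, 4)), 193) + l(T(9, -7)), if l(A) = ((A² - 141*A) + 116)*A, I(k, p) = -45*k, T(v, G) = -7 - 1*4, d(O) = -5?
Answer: -19443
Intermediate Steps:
T(v, G) = -11 (T(v, G) = -7 - 4 = -11)
l(A) = A*(116 + A² - 141*A) (l(A) = (116 + A² - 141*A)*A = A*(116 + A² - 141*A))
I(d(U(-2, 4)), 193) + l(T(9, -7)) = -45*(-5) - 11*(116 + (-11)² - 141*(-11)) = 225 - 11*(116 + 121 + 1551) = 225 - 11*1788 = 225 - 19668 = -19443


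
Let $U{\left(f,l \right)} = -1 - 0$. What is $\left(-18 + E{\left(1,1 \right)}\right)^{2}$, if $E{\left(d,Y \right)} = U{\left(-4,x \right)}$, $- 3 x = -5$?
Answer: $361$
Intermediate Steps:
$x = \frac{5}{3}$ ($x = \left(- \frac{1}{3}\right) \left(-5\right) = \frac{5}{3} \approx 1.6667$)
$U{\left(f,l \right)} = -1$ ($U{\left(f,l \right)} = -1 + 0 = -1$)
$E{\left(d,Y \right)} = -1$
$\left(-18 + E{\left(1,1 \right)}\right)^{2} = \left(-18 - 1\right)^{2} = \left(-19\right)^{2} = 361$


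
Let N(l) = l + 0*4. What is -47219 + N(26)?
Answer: -47193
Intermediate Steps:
N(l) = l (N(l) = l + 0 = l)
-47219 + N(26) = -47219 + 26 = -47193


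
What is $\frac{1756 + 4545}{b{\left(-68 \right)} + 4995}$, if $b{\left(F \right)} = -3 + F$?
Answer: $\frac{6301}{4924} \approx 1.2797$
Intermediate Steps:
$\frac{1756 + 4545}{b{\left(-68 \right)} + 4995} = \frac{1756 + 4545}{\left(-3 - 68\right) + 4995} = \frac{6301}{-71 + 4995} = \frac{6301}{4924}$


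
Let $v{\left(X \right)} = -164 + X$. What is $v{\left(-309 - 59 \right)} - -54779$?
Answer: $54247$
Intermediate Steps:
$v{\left(-309 - 59 \right)} - -54779 = \left(-164 - 368\right) - -54779 = \left(-164 - 368\right) + 54779 = -532 + 54779 = 54247$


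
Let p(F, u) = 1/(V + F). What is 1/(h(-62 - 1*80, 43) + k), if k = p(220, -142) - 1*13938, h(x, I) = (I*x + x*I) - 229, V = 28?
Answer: -248/6541991 ≈ -3.7909e-5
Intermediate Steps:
p(F, u) = 1/(28 + F)
h(x, I) = -229 + 2*I*x (h(x, I) = (I*x + I*x) - 229 = 2*I*x - 229 = -229 + 2*I*x)
k = -3456623/248 (k = 1/(28 + 220) - 1*13938 = 1/248 - 13938 = -3456623/248 ≈ -13938.)
1/(h(-62 - 1*80, 43) + k) = 1/((-229 + 2*43*(-62 - 1*80)) - 3456623/248) = 1/((-229 + 2*43*(-62 - 80)) - 3456623/248) = 1/((-229 + 2*43*(-142)) - 3456623/248) = 1/((-229 - 12212) - 3456623/248) = 1/(-12441 - 3456623/248) = 1/(-6541991/248) = -248/6541991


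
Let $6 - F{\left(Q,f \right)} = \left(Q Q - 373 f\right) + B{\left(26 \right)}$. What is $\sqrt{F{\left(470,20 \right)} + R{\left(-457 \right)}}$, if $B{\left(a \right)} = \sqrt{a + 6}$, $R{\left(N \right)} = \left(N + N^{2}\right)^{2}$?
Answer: $\sqrt{43427012230 - 4 \sqrt{2}} \approx 2.0839 \cdot 10^{5}$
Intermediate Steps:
$B{\left(a \right)} = \sqrt{6 + a}$
$F{\left(Q,f \right)} = 6 - Q^{2} - 4 \sqrt{2} + 373 f$ ($F{\left(Q,f \right)} = 6 - \left(\left(Q Q - 373 f\right) + \sqrt{6 + 26}\right) = 6 - \left(\left(Q^{2} - 373 f\right) + \sqrt{32}\right) = 6 - \left(\left(Q^{2} - 373 f\right) + 4 \sqrt{2}\right) = 6 - \left(Q^{2} - 373 f + 4 \sqrt{2}\right) = 6 - Q^{2} - 4 \sqrt{2} + 373 f$)
$\sqrt{F{\left(470,20 \right)} + R{\left(-457 \right)}} = \sqrt{\left(6 - 470^{2} - 4 \sqrt{2} + 373 \cdot 20\right) + \left(-457\right)^{2} \left(1 - 457\right)^{2}} = \sqrt{\left(6 - 220900 - 4 \sqrt{2} + 7460\right) + 208849 \left(-456\right)^{2}} = \sqrt{\left(6 - 220900 - 4 \sqrt{2} + 7460\right) + 208849 \cdot 207936} = \sqrt{\left(-213434 - 4 \sqrt{2}\right) + 43427225664} = \sqrt{43427012230 - 4 \sqrt{2}}$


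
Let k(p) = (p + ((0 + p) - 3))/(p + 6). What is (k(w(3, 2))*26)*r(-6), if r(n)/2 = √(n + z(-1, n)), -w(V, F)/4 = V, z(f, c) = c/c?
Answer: 234*I*√5 ≈ 523.24*I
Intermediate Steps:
z(f, c) = 1
w(V, F) = -4*V
k(p) = (-3 + 2*p)/(6 + p) (k(p) = (p + (p - 3))/(6 + p) = (p + (-3 + p))/(6 + p) = (-3 + 2*p)/(6 + p))
r(n) = 2*√(1 + n) (r(n) = 2*√(n + 1) = 2*√(1 + n))
(k(w(3, 2))*26)*r(-6) = (((-3 + 2*(-4*3))/(6 - 4*3))*26)*(2*√(1 - 6)) = (((-3 + 2*(-12))/(6 - 12))*26)*(2*√(-5)) = (((-3 - 24)/(-6))*26)*(2*(I*√5)) = (-⅙*(-27)*26)*(2*I*√5) = ((9/2)*26)*(2*I*√5) = 117*(2*I*√5) = 234*I*√5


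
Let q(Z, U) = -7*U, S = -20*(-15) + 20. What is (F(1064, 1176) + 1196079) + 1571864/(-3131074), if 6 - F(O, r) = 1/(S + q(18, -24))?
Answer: 913787092350407/763982056 ≈ 1.1961e+6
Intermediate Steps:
S = 320 (S = 300 + 20 = 320)
F(O, r) = 2927/488 (F(O, r) = 6 - 1/(320 - 7*(-24)) = 6 - 1/(320 + 168) = 6 - 1/488 = 2927/488)
(F(1064, 1176) + 1196079) + 1571864/(-3131074) = (2927/488 + 1196079) + 1571864/(-3131074) = 583689479/488 + 1571864*(-1/3131074) = 583689479/488 - 785932/1565537 = 913787092350407/763982056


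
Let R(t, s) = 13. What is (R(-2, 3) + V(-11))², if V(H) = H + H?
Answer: 81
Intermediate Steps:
V(H) = 2*H
(R(-2, 3) + V(-11))² = (13 + 2*(-11))² = (13 - 22)² = (-9)² = 81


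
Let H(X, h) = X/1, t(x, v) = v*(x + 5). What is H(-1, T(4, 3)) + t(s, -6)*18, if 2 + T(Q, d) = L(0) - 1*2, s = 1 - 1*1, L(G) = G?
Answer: -541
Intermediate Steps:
s = 0 (s = 1 - 1 = 0)
t(x, v) = v*(5 + x)
T(Q, d) = -4 (T(Q, d) = -2 + (0 - 1*2) = -2 + (0 - 2) = -2 - 2 = -4)
H(X, h) = X (H(X, h) = X*1 = X)
H(-1, T(4, 3)) + t(s, -6)*18 = -1 - 6*(5 + 0)*18 = -1 - 6*5*18 = -1 - 30*18 = -1 - 540 = -541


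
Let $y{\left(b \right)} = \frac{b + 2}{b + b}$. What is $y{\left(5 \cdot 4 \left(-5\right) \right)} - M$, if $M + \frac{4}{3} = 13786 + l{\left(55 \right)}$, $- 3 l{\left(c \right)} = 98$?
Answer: $- \frac{1375151}{100} \approx -13752.0$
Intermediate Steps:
$l{\left(c \right)} = - \frac{98}{3}$ ($l{\left(c \right)} = \left(- \frac{1}{3}\right) 98 = - \frac{98}{3}$)
$y{\left(b \right)} = \frac{2 + b}{2 b}$
$M = 13752$ ($M = - \frac{4}{3} + \left(13786 - \frac{98}{3}\right) = - \frac{4}{3} + \frac{41260}{3} = 13752$)
$y{\left(5 \cdot 4 \left(-5\right) \right)} - M = \frac{2 + 5 \cdot 4 \left(-5\right)}{2 \cdot 5 \cdot 4 \left(-5\right)} - 13752 = \frac{2 + 20 \left(-5\right)}{2 \cdot 20 \left(-5\right)} - 13752 = \frac{2 - 100}{2 \left(-100\right)} - 13752 = \frac{1}{2} \left(- \frac{1}{100}\right) \left(-98\right) - 13752 = \frac{49}{100} - 13752 = - \frac{1375151}{100}$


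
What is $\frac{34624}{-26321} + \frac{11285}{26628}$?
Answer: $- \frac{624935387}{700875588} \approx -0.89165$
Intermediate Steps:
$\frac{34624}{-26321} + \frac{11285}{26628} = 34624 \left(- \frac{1}{26321}\right) + 11285 \cdot \frac{1}{26628} = - \frac{34624}{26321} + \frac{11285}{26628} = - \frac{624935387}{700875588}$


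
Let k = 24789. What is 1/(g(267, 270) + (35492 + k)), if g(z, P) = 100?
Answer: 1/60381 ≈ 1.6562e-5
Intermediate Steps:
1/(g(267, 270) + (35492 + k)) = 1/(100 + (35492 + 24789)) = 1/(100 + 60281) = 1/60381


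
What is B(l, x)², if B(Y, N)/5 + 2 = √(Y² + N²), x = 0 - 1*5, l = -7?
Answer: 1950 - 100*√74 ≈ 1089.8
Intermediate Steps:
x = -5 (x = 0 - 5 = -5)
B(Y, N) = -10 + 5*√(N² + Y²) (B(Y, N) = -10 + 5*√(Y² + N²) = -10 + 5*√(N² + Y²))
B(l, x)² = (-10 + 5*√((-5)² + (-7)²))² = (-10 + 5*√(25 + 49))² = (-10 + 5*√74)²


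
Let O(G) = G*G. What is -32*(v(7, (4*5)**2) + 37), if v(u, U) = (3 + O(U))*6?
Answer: -30721760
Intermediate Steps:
O(G) = G**2
v(u, U) = 18 + 6*U**2 (v(u, U) = (3 + U**2)*6 = 18 + 6*U**2)
-32*(v(7, (4*5)**2) + 37) = -32*((18 + 6*((4*5)**2)**2) + 37) = -32*((18 + 6*(20**2)**2) + 37) = -32*((18 + 6*400**2) + 37) = -32*((18 + 6*160000) + 37) = -32*((18 + 960000) + 37) = -32*(960018 + 37) = -32*960055 = -30721760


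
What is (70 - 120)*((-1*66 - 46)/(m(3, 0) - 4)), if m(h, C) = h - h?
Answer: -1400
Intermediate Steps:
m(h, C) = 0
(70 - 120)*((-1*66 - 46)/(m(3, 0) - 4)) = (70 - 120)*((-1*66 - 46)/(0 - 4)) = -50*(-66 - 46)/(-4) = -(-5600)*(-1)/4 = -50*28 = -1400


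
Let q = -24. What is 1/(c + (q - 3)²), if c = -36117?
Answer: -1/35388 ≈ -2.8258e-5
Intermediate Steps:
1/(c + (q - 3)²) = 1/(-36117 + (-24 - 3)²) = 1/(-36117 + (-27)²) = 1/(-36117 + 729) = 1/(-35388) = -1/35388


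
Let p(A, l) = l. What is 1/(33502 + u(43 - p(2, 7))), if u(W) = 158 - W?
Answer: 1/33624 ≈ 2.9741e-5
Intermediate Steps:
1/(33502 + u(43 - p(2, 7))) = 1/(33502 + (158 - (43 - 1*7))) = 1/(33502 + (158 - (43 - 7))) = 1/(33502 + (158 - 1*36)) = 1/(33502 + (158 - 36)) = 1/(33502 + 122) = 1/33624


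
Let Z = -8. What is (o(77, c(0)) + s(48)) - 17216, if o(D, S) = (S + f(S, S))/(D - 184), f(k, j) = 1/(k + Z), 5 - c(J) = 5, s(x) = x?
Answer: -14695807/856 ≈ -17168.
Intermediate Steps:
c(J) = 0 (c(J) = 5 - 1*5 = 5 - 5 = 0)
f(k, j) = 1/(-8 + k) (f(k, j) = 1/(k - 8) = 1/(-8 + k))
o(D, S) = (S + 1/(-8 + S))/(-184 + D) (o(D, S) = (S + 1/(-8 + S))/(D - 184) = (S + 1/(-8 + S))/(-184 + D))
(o(77, c(0)) + s(48)) - 17216 = ((1 + 0*(-8 + 0))/((-184 + 77)*(-8 + 0)) + 48) - 17216 = ((1 + 0*(-8))/(-107*(-8)) + 48) - 17216 = (-1/107*(-⅛)*(1 + 0) + 48) - 17216 = (-1/107*(-⅛)*1 + 48) - 17216 = (1/856 + 48) - 17216 = 41089/856 - 17216 = -14695807/856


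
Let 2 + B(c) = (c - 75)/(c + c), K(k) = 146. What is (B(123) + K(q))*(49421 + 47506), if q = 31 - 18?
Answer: 573032424/41 ≈ 1.3976e+7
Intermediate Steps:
q = 13
B(c) = -2 + (-75 + c)/(2*c) (B(c) = -2 + (c - 75)/(c + c) = -2 + (-75 + c)/((2*c)) = -2 + (-75 + c)*(1/(2*c)) = -2 + (-75 + c)/(2*c))
(B(123) + K(q))*(49421 + 47506) = ((3/2)*(-25 - 1*123)/123 + 146)*(49421 + 47506) = ((3/2)*(1/123)*(-25 - 123) + 146)*96927 = ((3/2)*(1/123)*(-148) + 146)*96927 = (-74/41 + 146)*96927 = (5912/41)*96927 = 573032424/41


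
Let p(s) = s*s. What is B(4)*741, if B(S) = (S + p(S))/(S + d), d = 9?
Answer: 1140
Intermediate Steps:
p(s) = s²
B(S) = (S + S²)/(9 + S) (B(S) = (S + S²)/(S + 9) = (S + S²)/(9 + S))
B(4)*741 = (4*(1 + 4)/(9 + 4))*741 = (4*5/13)*741 = (4*(1/13)*5)*741 = (20/13)*741 = 1140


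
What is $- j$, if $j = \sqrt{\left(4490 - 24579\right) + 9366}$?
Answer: $- i \sqrt{10723} \approx - 103.55 i$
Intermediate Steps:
$j = i \sqrt{10723}$ ($j = \sqrt{\left(4490 - 24579\right) + 9366} = \sqrt{-20089 + 9366} = \sqrt{-10723} = i \sqrt{10723} \approx 103.55 i$)
$- j = - i \sqrt{10723}$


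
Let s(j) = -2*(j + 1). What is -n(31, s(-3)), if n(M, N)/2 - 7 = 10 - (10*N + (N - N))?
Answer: 46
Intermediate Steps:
s(j) = -2 - 2*j (s(j) = -2*(1 + j) = -2 - 2*j)
n(M, N) = 34 - 20*N (n(M, N) = 14 + 2*(10 - (10*N + (N - N))) = 14 + 2*(10 - (10*N + 0)) = 14 + 2*(10 - 10*N) = 14 + (20 - 20*N) = 34 - 20*N)
-n(31, s(-3)) = -(34 - 20*(-2 - 2*(-3))) = -(34 - 20*(-2 + 6)) = -(34 - 20*4) = -(34 - 80) = -1*(-46) = 46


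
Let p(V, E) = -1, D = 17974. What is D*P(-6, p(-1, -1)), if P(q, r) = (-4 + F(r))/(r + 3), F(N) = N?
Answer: -44935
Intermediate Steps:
P(q, r) = (-4 + r)/(3 + r) (P(q, r) = (-4 + r)/(r + 3) = (-4 + r)/(3 + r))
D*P(-6, p(-1, -1)) = 17974*((-4 - 1)/(3 - 1)) = 17974*(-5/2) = -44935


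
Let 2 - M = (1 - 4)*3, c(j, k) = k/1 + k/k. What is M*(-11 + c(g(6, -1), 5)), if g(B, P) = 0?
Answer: -55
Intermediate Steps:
c(j, k) = 1 + k (c(j, k) = k*1 + 1 = k + 1 = 1 + k)
M = 11 (M = 2 - (1 - 4)*3 = 2 - (-3)*3 = 2 - 1*(-9) = 2 + 9 = 11)
M*(-11 + c(g(6, -1), 5)) = 11*(-11 + (1 + 5)) = 11*(-11 + 6) = 11*(-5) = -55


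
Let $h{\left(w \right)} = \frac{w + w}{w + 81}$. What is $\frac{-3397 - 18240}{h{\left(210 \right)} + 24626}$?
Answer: $- \frac{299827}{341266} \approx -0.87857$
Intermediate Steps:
$h{\left(w \right)} = \frac{2 w}{81 + w}$
$\frac{-3397 - 18240}{h{\left(210 \right)} + 24626} = \frac{-3397 - 18240}{2 \cdot 210 \frac{1}{81 + 210} + 24626} = - \frac{21637}{2 \cdot 210 \cdot \frac{1}{291} + 24626} = - \frac{21637}{\frac{140}{97} + 24626} = - \frac{21637}{\frac{2388862}{97}} = \left(-21637\right) \frac{97}{2388862} = - \frac{299827}{341266}$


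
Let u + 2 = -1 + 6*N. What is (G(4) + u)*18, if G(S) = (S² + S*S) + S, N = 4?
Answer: 1026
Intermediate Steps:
G(S) = S + 2*S² (G(S) = (S² + S²) + S = 2*S² + S = S + 2*S²)
u = 21 (u = -2 + (-1 + 6*4) = -2 + (-1 + 24) = -2 + 23 = 21)
(G(4) + u)*18 = (4*(1 + 2*4) + 21)*18 = (4*(1 + 8) + 21)*18 = (4*9 + 21)*18 = (36 + 21)*18 = 57*18 = 1026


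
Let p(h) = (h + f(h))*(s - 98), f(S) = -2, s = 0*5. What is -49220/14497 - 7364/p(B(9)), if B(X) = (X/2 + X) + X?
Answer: 160672/594377 ≈ 0.27032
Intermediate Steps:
s = 0
B(X) = 5*X/2 (B(X) = (X*(1/2) + X) + X = (X/2 + X) + X = 3*X/2 + X = 5*X/2)
p(h) = 196 - 98*h (p(h) = (h - 2)*(0 - 98) = (-2 + h)*(-98) = 196 - 98*h)
-49220/14497 - 7364/p(B(9)) = -49220/14497 - 7364/(196 - 245*9) = -49220*1/14497 - 7364/(196 - 98*45/2) = -49220/14497 - 7364/(196 - 2205) = -49220/14497 - 7364/(-2009) = -49220/14497 - 7364*(-1/2009) = -49220/14497 + 1052/287 = 160672/594377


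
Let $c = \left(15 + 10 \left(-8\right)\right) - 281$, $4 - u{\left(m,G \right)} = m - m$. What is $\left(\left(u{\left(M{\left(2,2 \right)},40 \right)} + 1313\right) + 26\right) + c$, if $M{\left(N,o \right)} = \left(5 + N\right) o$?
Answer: $997$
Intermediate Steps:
$M{\left(N,o \right)} = o \left(5 + N\right)$
$u{\left(m,G \right)} = 4$ ($u{\left(m,G \right)} = 4 - \left(m - m\right) = 4 - 0 = 4 + 0 = 4$)
$c = -346$ ($c = \left(15 - 80\right) - 281 = -65 - 281 = -346$)
$\left(\left(u{\left(M{\left(2,2 \right)},40 \right)} + 1313\right) + 26\right) + c = \left(\left(4 + 1313\right) + 26\right) - 346 = \left(1317 + 26\right) - 346 = 1343 - 346 = 997$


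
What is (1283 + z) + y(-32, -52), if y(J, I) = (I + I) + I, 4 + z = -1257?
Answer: -134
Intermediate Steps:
z = -1261 (z = -4 - 1257 = -1261)
y(J, I) = 3*I (y(J, I) = 2*I + I = 3*I)
(1283 + z) + y(-32, -52) = (1283 - 1261) + 3*(-52) = 22 - 156 = -134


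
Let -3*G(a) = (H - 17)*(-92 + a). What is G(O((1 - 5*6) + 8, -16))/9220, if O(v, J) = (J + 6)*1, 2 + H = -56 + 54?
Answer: -357/4610 ≈ -0.077440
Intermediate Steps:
H = -4 (H = -2 + (-56 + 54) = -2 - 2 = -4)
O(v, J) = 6 + J (O(v, J) = (6 + J)*1 = 6 + J)
G(a) = -644 + 7*a (G(a) = -(-4 - 17)*(-92 + a)/3 = -(-7)*(-92 + a) = -(1932 - 21*a)/3 = -644 + 7*a)
G(O((1 - 5*6) + 8, -16))/9220 = (-644 + 7*(6 - 16))/9220 = (-644 + 7*(-10))*(1/9220) = (-644 - 70)*(1/9220) = -714*1/9220 = -357/4610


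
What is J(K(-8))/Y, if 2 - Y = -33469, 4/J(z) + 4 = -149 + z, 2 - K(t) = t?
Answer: -4/4786353 ≈ -8.3571e-7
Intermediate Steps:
K(t) = 2 - t
J(z) = 4/(-153 + z) (J(z) = 4/(-4 + (-149 + z)) = 4/(-153 + z))
Y = 33471 (Y = 2 - 1*(-33469) = 2 + 33469 = 33471)
J(K(-8))/Y = (4/(-153 + (2 - 1*(-8))))/33471 = (4/(-153 + (2 + 8)))*(1/33471) = (4/(-153 + 10))*(1/33471) = (4/(-143))*(1/33471) = (4*(-1/143))*(1/33471) = -4/143*1/33471 = -4/4786353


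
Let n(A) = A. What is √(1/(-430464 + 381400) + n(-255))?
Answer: I*√153463863386/24532 ≈ 15.969*I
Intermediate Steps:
√(1/(-430464 + 381400) + n(-255)) = √(1/(-430464 + 381400) - 255) = √(1/(-49064) - 255) = √(-1/49064 - 255) = √(-12511321/49064) = I*√153463863386/24532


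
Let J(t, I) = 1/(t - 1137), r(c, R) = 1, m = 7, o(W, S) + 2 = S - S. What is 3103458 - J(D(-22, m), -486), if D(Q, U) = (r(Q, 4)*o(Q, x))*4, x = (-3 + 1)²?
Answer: 3553459411/1145 ≈ 3.1035e+6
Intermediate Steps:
x = 4 (x = (-2)² = 4)
o(W, S) = -2 (o(W, S) = -2 + (S - S) = -2 + 0 = -2)
D(Q, U) = -8 (D(Q, U) = (1*(-2))*4 = -2*4 = -8)
J(t, I) = 1/(-1137 + t)
3103458 - J(D(-22, m), -486) = 3103458 - 1/(-1137 - 8) = 3103458 - 1/(-1145) = 3103458 - 1*(-1/1145) = 3103458 + 1/1145 = 3553459411/1145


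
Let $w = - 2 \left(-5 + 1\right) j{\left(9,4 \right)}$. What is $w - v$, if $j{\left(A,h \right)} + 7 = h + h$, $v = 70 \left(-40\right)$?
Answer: $2808$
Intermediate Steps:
$v = -2800$
$j{\left(A,h \right)} = -7 + 2 h$ ($j{\left(A,h \right)} = -7 + \left(h + h\right) = -7 + 2 h$)
$w = 8$ ($w = - 2 \left(-5 + 1\right) \left(-7 + 2 \cdot 4\right) = \left(-2\right) \left(-4\right) \left(-7 + 8\right) = 8 \cdot 1 = 8$)
$w - v = 8 - -2800 = 8 + 2800 = 2808$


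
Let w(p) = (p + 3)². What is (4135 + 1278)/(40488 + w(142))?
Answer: 5413/61513 ≈ 0.087998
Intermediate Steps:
w(p) = (3 + p)²
(4135 + 1278)/(40488 + w(142)) = (4135 + 1278)/(40488 + (3 + 142)²) = 5413/(40488 + 145²) = 5413/(40488 + 21025) = 5413/61513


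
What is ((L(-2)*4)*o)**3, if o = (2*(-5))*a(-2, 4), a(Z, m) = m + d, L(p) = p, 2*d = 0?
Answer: 32768000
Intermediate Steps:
d = 0 (d = (1/2)*0 = 0)
a(Z, m) = m (a(Z, m) = m + 0 = m)
o = -40 (o = (2*(-5))*4 = -10*4 = -40)
((L(-2)*4)*o)**3 = (-2*4*(-40))**3 = (-8*(-40))**3 = 320**3 = 32768000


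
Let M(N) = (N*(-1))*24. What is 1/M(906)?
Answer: -1/21744 ≈ -4.5990e-5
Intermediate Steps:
M(N) = -24*N (M(N) = -N*24 = -24*N)
1/M(906) = 1/(-24*906) = 1/(-21744) = -1/21744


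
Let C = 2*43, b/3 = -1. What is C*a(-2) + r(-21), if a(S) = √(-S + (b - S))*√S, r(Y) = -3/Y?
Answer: ⅐ + 86*I*√2 ≈ 0.14286 + 121.62*I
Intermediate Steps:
b = -3 (b = 3*(-1) = -3)
C = 86
a(S) = √S*√(-3 - 2*S) (a(S) = √(-S + (-3 - S))*√S = √(-3 - 2*S)*√S = √S*√(-3 - 2*S))
C*a(-2) + r(-21) = 86*(√(-2)*√(-3 - 2*(-2))) - 3/(-21) = 86*((I*√2)*√(-3 + 4)) - 3*(-1/21) = 86*((I*√2)*√1) + ⅐ = 86*((I*√2)*1) + ⅐ = 86*(I*√2) + ⅐ = 86*I*√2 + ⅐ = ⅐ + 86*I*√2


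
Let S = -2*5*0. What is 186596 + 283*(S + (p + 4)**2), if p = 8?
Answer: 227348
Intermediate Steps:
S = 0 (S = -10*0 = 0)
186596 + 283*(S + (p + 4)**2) = 186596 + 283*(0 + (8 + 4)**2) = 186596 + 283*(0 + 12**2) = 186596 + 283*(0 + 144) = 186596 + 283*144 = 186596 + 40752 = 227348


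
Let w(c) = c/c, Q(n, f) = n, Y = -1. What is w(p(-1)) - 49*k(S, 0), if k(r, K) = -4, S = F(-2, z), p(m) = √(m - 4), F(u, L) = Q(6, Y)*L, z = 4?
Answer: 197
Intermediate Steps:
F(u, L) = 6*L
p(m) = √(-4 + m)
w(c) = 1
S = 24 (S = 6*4 = 24)
w(p(-1)) - 49*k(S, 0) = 1 - 49*(-4) = 1 + 196 = 197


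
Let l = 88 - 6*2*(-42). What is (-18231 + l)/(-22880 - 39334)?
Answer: 17639/62214 ≈ 0.28352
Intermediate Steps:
l = 592 (l = 88 - 12*(-42) = 88 + 504 = 592)
(-18231 + l)/(-22880 - 39334) = (-18231 + 592)/(-22880 - 39334) = -17639/(-62214) = -17639*(-1/62214) = 17639/62214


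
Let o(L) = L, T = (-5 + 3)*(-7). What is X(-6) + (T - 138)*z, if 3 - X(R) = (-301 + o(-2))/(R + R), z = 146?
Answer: -72505/4 ≈ -18126.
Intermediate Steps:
T = 14 (T = -2*(-7) = 14)
X(R) = 3 + 303/(2*R) (X(R) = 3 - (-301 - 2)/(R + R) = 3 - (-303)/(2*R) = 3 + 303/(2*R))
X(-6) + (T - 138)*z = (3 + (303/2)/(-6)) + (14 - 138)*146 = (3 + (303/2)*(-⅙)) - 124*146 = (3 - 101/4) - 18104 = -89/4 - 18104 = -72505/4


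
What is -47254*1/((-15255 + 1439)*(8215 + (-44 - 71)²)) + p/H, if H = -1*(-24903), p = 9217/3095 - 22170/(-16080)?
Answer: 763630688527/2283071052176640 ≈ 0.00033448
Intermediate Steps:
p = 7227517/1658920 (p = 9217*(1/3095) - 22170*(-1/16080) = 9217/3095 + 739/536 = 7227517/1658920 ≈ 4.3568)
H = 24903
-47254*1/((-15255 + 1439)*(8215 + (-44 - 71)²)) + p/H = -47254*1/((-15255 + 1439)*(8215 + (-44 - 71)²)) + (7227517/1658920)/24903 = -47254*(-1/(13816*(8215 + (-115)²))) + (7227517/1658920)*(1/24903) = -47254*(-1/(13816*(8215 + 13225))) + 7227517/41312084760 = -47254/((-13816*21440)) + 7227517/41312084760 = -47254/(-296215040) + 7227517/41312084760 = -47254*(-1/296215040) + 7227517/41312084760 = 23627/148107520 + 7227517/41312084760 = 763630688527/2283071052176640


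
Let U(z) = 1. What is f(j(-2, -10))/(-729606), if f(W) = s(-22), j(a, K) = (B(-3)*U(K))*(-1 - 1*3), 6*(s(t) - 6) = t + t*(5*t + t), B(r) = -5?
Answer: -1459/2188818 ≈ -0.00066657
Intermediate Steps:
s(t) = 6 + t² + t/6 (s(t) = 6 + (t + t*(5*t + t))/6 = 6 + (t + t*(6*t))/6 = 6 + (t + 6*t²)/6 = 6 + (t² + t/6) = 6 + t² + t/6)
j(a, K) = 20 (j(a, K) = (-5*1)*(-1 - 1*3) = -5*(-1 - 3) = -5*(-4) = 20)
f(W) = 1459/3 (f(W) = 6 + (-22)² + (⅙)*(-22) = 6 + 484 - 11/3 = 1459/3)
f(j(-2, -10))/(-729606) = (1459/3)/(-729606) = (1459/3)*(-1/729606) = -1459/2188818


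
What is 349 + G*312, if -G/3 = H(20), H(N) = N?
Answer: -18371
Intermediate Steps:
G = -60 (G = -3*20 = -60)
349 + G*312 = 349 - 60*312 = 349 - 18720 = -18371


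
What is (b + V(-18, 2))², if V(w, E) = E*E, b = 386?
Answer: 152100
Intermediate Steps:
V(w, E) = E²
(b + V(-18, 2))² = (386 + 2²)² = (386 + 4)² = 390² = 152100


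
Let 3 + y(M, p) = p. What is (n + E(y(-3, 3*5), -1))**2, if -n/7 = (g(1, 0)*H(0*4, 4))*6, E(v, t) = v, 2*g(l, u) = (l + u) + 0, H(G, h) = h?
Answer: 5184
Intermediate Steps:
y(M, p) = -3 + p
g(l, u) = l/2 + u/2 (g(l, u) = ((l + u) + 0)/2 = (l + u)/2 = l/2 + u/2)
n = -84 (n = -7*((1/2)*1 + (1/2)*0)*4*6 = -7*(1/2 + 0)*4*6 = -7*(1/2)*4*6 = -14*6 = -7*12 = -84)
(n + E(y(-3, 3*5), -1))**2 = (-84 + (-3 + 3*5))**2 = (-84 + (-3 + 15))**2 = (-84 + 12)**2 = (-72)**2 = 5184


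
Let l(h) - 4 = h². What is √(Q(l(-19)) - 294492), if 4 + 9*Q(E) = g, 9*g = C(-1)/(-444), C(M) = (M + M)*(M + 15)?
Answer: I*√293903753271/999 ≈ 542.67*I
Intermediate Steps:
C(M) = 2*M*(15 + M) (C(M) = (2*M)*(15 + M) = 2*M*(15 + M))
l(h) = 4 + h²
g = 7/999 (g = ((2*(-1)*(15 - 1))/(-444))/9 = ((2*(-1)*14)*(-1/444))/9 = (-28*(-1/444))/9 = (⅑)*(7/111) = 7/999 ≈ 0.0070070)
Q(E) = -3989/8991 (Q(E) = -4/9 + (⅑)*(7/999) = -4/9 + 7/8991 = -3989/8991)
√(Q(l(-19)) - 294492) = √(-3989/8991 - 294492) = √(-2647781561/8991) = I*√293903753271/999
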